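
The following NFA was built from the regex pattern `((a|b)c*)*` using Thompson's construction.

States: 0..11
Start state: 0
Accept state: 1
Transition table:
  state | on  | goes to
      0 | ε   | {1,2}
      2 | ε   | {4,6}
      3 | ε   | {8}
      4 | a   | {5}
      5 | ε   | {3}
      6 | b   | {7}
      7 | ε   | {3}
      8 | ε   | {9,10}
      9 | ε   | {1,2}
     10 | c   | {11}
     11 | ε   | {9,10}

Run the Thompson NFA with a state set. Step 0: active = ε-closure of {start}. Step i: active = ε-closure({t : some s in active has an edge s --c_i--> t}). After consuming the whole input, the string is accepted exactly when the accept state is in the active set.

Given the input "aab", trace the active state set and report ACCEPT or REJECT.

Answer: ACCEPT

Steps:
initial (ε-close {0}): {0,1,2,4,6}
'a' @ 1: {1,2,3,4,5,6,8,9,10}  (accept∈set)
'a' @ 2: {1,2,3,4,5,6,8,9,10}  (accept∈set)
'b' @ 3: {1,2,3,4,6,7,8,9,10}  (accept∈set)
end set {1,2,3,4,6,7,8,9,10} — state 1 in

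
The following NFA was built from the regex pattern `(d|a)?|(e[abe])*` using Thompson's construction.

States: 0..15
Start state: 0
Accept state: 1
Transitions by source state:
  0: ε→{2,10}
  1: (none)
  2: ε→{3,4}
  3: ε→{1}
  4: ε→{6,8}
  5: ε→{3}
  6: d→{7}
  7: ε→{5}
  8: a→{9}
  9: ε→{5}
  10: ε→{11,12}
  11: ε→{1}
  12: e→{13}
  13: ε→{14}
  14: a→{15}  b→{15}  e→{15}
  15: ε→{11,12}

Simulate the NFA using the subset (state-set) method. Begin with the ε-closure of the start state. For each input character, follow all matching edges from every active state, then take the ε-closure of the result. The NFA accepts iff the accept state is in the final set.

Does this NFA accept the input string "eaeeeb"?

start: ε-closure({0}) = {0,1,2,3,4,6,8,10,11,12}
'e' @ 1: {13,14}
'a' @ 2: {1,11,12,15}  [accepting]
'e' @ 3: {13,14}
'e' @ 4: {1,11,12,15}  [accepting]
'e' @ 5: {13,14}
'b' @ 6: {1,11,12,15}  [accepting]
final: {1,11,12,15}; accept 1 in set

Answer: ACCEPT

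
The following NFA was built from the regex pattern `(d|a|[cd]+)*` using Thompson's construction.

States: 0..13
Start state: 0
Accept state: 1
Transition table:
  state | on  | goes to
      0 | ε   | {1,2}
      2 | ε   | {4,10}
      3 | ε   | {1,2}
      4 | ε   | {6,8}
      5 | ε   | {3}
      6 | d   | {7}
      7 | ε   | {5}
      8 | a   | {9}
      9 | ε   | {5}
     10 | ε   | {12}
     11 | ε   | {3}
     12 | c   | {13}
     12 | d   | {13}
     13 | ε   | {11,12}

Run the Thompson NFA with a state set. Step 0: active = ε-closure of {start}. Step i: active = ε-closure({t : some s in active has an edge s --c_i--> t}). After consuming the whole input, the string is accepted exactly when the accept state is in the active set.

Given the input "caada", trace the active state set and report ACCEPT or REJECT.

Answer: ACCEPT

Derivation:
start: ε-closure({0}) = {0,1,2,4,6,8,10,12}
'c' @ 1: {1,2,3,4,6,8,10,11,12,13}  (accept∈set)
'a' @ 2: {1,2,3,4,5,6,8,9,10,12}  (accept∈set)
'a' @ 3: {1,2,3,4,5,6,8,9,10,12}  (accept∈set)
'd' @ 4: {1,2,3,4,5,6,7,8,10,11,12,13}  (accept∈set)
'a' @ 5: {1,2,3,4,5,6,8,9,10,12}  (accept∈set)
final: {1,2,3,4,5,6,8,9,10,12}; accept 1 in set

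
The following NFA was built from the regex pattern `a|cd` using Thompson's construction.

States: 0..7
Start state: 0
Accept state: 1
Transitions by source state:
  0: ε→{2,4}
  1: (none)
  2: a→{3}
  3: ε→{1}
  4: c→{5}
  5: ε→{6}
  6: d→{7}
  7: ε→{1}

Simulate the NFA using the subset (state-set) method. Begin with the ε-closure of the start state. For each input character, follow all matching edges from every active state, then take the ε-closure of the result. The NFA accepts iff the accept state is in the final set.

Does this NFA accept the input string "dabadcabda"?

initial (ε-close {0}): {0,2,4}
'd' @ 1: {}  — no active states
rest 'abadcabda' ignored (set empty)
final: {}; accept 1 not in set

Answer: REJECT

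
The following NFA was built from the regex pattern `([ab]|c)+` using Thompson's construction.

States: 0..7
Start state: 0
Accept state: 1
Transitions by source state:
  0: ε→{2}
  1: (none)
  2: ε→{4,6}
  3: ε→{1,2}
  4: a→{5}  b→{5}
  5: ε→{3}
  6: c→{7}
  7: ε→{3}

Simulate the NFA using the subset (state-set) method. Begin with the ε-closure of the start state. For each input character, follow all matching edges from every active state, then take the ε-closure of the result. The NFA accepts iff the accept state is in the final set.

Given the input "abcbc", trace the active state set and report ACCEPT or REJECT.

start: ε-closure({0}) = {0,2,4,6}
'a' @ 1: {1,2,3,4,5,6}  ✓accept
'b' @ 2: {1,2,3,4,5,6}  ✓accept
'c' @ 3: {1,2,3,4,6,7}  ✓accept
'b' @ 4: {1,2,3,4,5,6}  ✓accept
'c' @ 5: {1,2,3,4,6,7}  ✓accept
final: {1,2,3,4,6,7}; accept 1 in set

Answer: ACCEPT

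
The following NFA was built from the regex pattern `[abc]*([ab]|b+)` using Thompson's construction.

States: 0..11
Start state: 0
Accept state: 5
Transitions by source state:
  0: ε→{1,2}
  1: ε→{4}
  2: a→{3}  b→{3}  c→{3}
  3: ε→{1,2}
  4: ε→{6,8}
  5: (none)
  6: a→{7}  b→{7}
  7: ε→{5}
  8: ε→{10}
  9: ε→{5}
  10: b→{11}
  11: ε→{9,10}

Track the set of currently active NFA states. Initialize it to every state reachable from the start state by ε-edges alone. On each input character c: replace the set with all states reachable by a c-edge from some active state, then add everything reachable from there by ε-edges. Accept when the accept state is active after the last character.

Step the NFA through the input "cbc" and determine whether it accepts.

S₀ = ε-closure({0}) = {0,1,2,4,6,8,10}
'c' @ 1: {1,2,3,4,6,8,10}
'b' @ 2: {1,2,3,4,5,6,7,8,9,10,11}  ✓accept
'c' @ 3: {1,2,3,4,6,8,10}
final: {1,2,3,4,6,8,10}; accept 5 not in set

Answer: REJECT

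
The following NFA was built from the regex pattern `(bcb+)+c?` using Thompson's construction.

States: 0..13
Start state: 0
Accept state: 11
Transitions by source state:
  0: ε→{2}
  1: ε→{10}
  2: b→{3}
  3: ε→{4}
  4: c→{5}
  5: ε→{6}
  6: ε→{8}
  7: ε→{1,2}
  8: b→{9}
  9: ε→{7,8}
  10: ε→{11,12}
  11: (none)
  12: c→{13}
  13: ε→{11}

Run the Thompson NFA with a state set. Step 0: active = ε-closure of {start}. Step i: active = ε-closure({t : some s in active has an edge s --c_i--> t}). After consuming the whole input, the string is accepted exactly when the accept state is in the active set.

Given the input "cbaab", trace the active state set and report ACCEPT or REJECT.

initial (ε-close {0}): {0,2}
'c' @ 1: {}  — no active states
rest 'baab' ignored (set empty)
final: {}; accept 11 not in set

Answer: REJECT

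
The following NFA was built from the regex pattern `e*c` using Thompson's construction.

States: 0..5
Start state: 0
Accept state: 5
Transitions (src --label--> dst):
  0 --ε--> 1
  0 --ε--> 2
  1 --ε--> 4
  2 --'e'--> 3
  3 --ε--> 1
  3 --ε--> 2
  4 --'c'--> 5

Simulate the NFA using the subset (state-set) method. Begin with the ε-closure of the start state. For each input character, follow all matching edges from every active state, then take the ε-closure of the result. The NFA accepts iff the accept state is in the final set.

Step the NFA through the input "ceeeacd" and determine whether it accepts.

Answer: REJECT

Trace:
start: ε-closure({0}) = {0,1,2,4}
'c' @ 1: {5}  (accept∈set)
'e' @ 2: {}  — state set empty
rest 'eeacd' ignored (set empty)
after full input: {}  (accept=5 not in)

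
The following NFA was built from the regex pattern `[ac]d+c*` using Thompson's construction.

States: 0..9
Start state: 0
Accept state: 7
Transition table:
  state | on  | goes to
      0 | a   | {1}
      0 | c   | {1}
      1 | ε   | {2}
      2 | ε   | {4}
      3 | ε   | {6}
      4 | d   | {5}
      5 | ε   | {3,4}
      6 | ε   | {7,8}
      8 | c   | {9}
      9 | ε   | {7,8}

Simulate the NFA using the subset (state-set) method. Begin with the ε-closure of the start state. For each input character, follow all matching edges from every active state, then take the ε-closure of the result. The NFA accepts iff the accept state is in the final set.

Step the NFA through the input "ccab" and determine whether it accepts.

initial (ε-close {0}): {0}
'c' @ 1: {1,2,4}
'c' @ 2: {}  — dead — no transitions
rest 'ab' ignored (set empty)
final: {}; accept 7 not in set

Answer: REJECT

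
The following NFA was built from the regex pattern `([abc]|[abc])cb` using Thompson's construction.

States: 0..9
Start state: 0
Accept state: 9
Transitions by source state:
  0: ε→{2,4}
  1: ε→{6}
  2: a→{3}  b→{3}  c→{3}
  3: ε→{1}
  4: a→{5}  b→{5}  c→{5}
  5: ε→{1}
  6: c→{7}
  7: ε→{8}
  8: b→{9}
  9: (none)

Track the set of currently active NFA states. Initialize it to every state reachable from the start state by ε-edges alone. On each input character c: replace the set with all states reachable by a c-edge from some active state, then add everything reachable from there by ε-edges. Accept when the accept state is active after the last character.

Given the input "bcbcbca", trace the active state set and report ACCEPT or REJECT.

start: ε-closure({0}) = {0,2,4}
'b' @ 1: {1,3,5,6}
'c' @ 2: {7,8}
'b' @ 3: {9}  (accept∈set)
'c' @ 4: {}  — dead — no transitions
rest 'bca' ignored (set empty)
after full input: {}  (accept=9 not in)

Answer: REJECT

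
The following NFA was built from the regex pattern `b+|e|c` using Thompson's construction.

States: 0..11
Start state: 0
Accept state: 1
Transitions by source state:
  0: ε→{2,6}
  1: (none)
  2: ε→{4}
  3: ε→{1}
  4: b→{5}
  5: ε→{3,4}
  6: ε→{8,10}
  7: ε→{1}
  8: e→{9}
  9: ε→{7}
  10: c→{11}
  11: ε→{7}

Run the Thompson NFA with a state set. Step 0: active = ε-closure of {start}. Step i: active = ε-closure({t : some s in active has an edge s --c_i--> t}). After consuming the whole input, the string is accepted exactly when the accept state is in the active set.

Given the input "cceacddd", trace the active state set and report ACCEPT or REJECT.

initial (ε-close {0}): {0,2,4,6,8,10}
'c' @ 1: {1,7,11}  ✓accept
'c' @ 2: {}  — dead — no transitions
rest 'eacddd' ignored (set empty)
end set {} — state 1 not in

Answer: REJECT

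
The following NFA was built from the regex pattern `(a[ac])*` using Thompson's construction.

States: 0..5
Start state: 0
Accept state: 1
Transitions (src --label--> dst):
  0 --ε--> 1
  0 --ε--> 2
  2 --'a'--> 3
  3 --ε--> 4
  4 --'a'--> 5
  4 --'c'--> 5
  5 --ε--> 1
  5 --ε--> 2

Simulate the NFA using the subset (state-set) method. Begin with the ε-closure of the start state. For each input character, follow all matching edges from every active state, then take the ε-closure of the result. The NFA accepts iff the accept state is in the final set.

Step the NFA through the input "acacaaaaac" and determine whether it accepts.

S₀ = ε-closure({0}) = {0,1,2}
'a' @ 1: {3,4}
'c' @ 2: {1,2,5}  ✓accept
'a' @ 3: {3,4}
'c' @ 4: {1,2,5}  ✓accept
'a' @ 5: {3,4}
'a' @ 6: {1,2,5}  ✓accept
'a' @ 7: {3,4}
'a' @ 8: {1,2,5}  ✓accept
'a' @ 9: {3,4}
'c' @ 10: {1,2,5}  ✓accept
after full input: {1,2,5}  (accept=1 in)

Answer: ACCEPT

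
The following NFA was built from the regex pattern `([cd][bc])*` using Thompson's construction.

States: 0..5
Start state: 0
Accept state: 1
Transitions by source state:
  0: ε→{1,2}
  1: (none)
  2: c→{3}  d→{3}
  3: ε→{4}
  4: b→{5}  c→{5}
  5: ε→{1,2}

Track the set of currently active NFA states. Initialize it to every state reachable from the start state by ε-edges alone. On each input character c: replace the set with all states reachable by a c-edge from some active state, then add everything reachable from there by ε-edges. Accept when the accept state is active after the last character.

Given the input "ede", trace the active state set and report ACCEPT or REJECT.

initial (ε-close {0}): {0,1,2}
'e' @ 1: {}  — no active states
rest 'de' ignored (set empty)
end set {} — state 1 not in

Answer: REJECT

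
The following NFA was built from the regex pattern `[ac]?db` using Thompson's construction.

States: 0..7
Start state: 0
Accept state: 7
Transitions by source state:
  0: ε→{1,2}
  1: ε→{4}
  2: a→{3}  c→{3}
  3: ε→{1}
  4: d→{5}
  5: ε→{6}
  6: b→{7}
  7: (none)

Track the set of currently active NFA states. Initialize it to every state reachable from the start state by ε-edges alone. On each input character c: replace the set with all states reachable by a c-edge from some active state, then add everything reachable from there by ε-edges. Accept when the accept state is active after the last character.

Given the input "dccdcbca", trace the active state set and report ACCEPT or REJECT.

Answer: REJECT

Derivation:
start: ε-closure({0}) = {0,1,2,4}
'd' @ 1: {5,6}
'c' @ 2: {}  — state set empty
rest 'cdcbca' ignored (set empty)
after full input: {}  (accept=7 not in)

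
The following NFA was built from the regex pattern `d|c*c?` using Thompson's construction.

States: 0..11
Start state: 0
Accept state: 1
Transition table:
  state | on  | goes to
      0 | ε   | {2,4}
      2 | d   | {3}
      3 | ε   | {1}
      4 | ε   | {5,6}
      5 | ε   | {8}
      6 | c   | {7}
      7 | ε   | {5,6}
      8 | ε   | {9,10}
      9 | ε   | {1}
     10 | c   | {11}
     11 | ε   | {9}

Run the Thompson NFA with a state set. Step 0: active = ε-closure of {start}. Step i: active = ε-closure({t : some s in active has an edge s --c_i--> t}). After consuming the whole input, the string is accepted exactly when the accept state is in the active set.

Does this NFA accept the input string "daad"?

Answer: REJECT

Derivation:
start: ε-closure({0}) = {0,1,2,4,5,6,8,9,10}
'd' @ 1: {1,3}  [accepting]
'a' @ 2: {}  — dead — no transitions
rest 'ad' ignored (set empty)
end set {} — state 1 not in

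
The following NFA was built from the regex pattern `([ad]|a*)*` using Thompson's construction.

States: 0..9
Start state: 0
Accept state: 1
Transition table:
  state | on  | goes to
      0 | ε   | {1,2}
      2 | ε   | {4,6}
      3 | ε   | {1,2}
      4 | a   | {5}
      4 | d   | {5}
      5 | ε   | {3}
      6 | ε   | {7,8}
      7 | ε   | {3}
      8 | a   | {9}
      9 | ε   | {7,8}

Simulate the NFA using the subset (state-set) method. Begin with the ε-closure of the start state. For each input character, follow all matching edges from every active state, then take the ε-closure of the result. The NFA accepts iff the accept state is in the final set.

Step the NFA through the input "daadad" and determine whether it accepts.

start: ε-closure({0}) = {0,1,2,3,4,6,7,8}
'd' @ 1: {1,2,3,4,5,6,7,8}  ✓accept
'a' @ 2: {1,2,3,4,5,6,7,8,9}  ✓accept
'a' @ 3: {1,2,3,4,5,6,7,8,9}  ✓accept
'd' @ 4: {1,2,3,4,5,6,7,8}  ✓accept
'a' @ 5: {1,2,3,4,5,6,7,8,9}  ✓accept
'd' @ 6: {1,2,3,4,5,6,7,8}  ✓accept
after full input: {1,2,3,4,5,6,7,8}  (accept=1 in)

Answer: ACCEPT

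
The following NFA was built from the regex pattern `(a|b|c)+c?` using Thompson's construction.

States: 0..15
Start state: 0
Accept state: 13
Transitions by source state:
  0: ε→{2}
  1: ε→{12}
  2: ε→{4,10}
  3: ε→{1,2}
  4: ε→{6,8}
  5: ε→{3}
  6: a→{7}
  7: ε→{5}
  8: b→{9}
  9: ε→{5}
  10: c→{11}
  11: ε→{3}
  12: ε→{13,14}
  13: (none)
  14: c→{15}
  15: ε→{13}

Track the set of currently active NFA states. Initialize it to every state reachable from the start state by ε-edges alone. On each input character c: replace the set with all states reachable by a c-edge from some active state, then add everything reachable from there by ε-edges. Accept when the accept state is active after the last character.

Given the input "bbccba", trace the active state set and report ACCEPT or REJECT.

S₀ = ε-closure({0}) = {0,2,4,6,8,10}
'b' @ 1: {1,2,3,4,5,6,8,9,10,12,13,14}  (accept∈set)
'b' @ 2: {1,2,3,4,5,6,8,9,10,12,13,14}  (accept∈set)
'c' @ 3: {1,2,3,4,6,8,10,11,12,13,14,15}  (accept∈set)
'c' @ 4: {1,2,3,4,6,8,10,11,12,13,14,15}  (accept∈set)
'b' @ 5: {1,2,3,4,5,6,8,9,10,12,13,14}  (accept∈set)
'a' @ 6: {1,2,3,4,5,6,7,8,10,12,13,14}  (accept∈set)
final: {1,2,3,4,5,6,7,8,10,12,13,14}; accept 13 in set

Answer: ACCEPT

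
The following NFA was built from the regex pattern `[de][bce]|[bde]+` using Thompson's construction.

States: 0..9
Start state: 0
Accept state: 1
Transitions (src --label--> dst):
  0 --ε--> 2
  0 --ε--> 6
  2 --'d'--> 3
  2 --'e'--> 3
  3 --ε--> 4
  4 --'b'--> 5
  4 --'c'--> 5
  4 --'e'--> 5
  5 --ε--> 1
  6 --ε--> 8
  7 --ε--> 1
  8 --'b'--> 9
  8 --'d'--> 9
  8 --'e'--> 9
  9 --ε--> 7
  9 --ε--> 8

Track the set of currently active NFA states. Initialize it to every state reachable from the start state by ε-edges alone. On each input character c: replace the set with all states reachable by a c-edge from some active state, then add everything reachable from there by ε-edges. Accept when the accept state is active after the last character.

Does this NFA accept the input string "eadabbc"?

S₀ = ε-closure({0}) = {0,2,6,8}
'e' @ 1: {1,3,4,7,8,9}  (accept∈set)
'a' @ 2: {}  — no active states
rest 'dabbc' ignored (set empty)
final: {}; accept 1 not in set

Answer: REJECT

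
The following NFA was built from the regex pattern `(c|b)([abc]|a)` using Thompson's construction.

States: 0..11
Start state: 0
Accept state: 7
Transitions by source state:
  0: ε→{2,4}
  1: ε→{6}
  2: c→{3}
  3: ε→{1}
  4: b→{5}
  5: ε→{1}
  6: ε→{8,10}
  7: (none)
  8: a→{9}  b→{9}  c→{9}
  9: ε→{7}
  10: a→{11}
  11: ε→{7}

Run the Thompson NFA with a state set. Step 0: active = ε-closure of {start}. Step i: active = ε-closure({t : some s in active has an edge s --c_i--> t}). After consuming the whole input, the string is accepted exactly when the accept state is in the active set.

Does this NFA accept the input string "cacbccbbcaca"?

Answer: REJECT

Derivation:
start: ε-closure({0}) = {0,2,4}
'c' @ 1: {1,3,6,8,10}
'a' @ 2: {7,9,11}  [accepting]
'c' @ 3: {}  — state set empty
rest 'bccbbcaca' ignored (set empty)
final: {}; accept 7 not in set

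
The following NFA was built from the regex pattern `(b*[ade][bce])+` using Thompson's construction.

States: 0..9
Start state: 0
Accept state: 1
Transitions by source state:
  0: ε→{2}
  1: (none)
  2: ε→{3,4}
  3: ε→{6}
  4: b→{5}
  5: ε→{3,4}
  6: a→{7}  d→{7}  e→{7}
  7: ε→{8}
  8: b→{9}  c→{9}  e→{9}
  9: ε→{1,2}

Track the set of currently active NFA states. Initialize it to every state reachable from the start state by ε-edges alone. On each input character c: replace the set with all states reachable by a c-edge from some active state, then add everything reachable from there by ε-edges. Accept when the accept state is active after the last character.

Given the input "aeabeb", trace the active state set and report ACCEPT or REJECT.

initial (ε-close {0}): {0,2,3,4,6}
'a' @ 1: {7,8}
'e' @ 2: {1,2,3,4,6,9}  ✓accept
'a' @ 3: {7,8}
'b' @ 4: {1,2,3,4,6,9}  ✓accept
'e' @ 5: {7,8}
'b' @ 6: {1,2,3,4,6,9}  ✓accept
end set {1,2,3,4,6,9} — state 1 in

Answer: ACCEPT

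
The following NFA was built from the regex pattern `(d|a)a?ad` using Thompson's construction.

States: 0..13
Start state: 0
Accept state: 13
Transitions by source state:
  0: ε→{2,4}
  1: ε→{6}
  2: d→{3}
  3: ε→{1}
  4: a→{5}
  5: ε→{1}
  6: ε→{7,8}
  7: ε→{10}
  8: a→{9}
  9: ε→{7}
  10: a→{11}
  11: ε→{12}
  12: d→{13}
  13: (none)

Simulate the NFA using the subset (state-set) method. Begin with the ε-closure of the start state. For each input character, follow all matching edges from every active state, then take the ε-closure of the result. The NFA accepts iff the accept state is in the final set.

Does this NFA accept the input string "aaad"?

Answer: ACCEPT

Derivation:
initial (ε-close {0}): {0,2,4}
'a' @ 1: {1,5,6,7,8,10}
'a' @ 2: {7,9,10,11,12}
'a' @ 3: {11,12}
'd' @ 4: {13}  ✓accept
final: {13}; accept 13 in set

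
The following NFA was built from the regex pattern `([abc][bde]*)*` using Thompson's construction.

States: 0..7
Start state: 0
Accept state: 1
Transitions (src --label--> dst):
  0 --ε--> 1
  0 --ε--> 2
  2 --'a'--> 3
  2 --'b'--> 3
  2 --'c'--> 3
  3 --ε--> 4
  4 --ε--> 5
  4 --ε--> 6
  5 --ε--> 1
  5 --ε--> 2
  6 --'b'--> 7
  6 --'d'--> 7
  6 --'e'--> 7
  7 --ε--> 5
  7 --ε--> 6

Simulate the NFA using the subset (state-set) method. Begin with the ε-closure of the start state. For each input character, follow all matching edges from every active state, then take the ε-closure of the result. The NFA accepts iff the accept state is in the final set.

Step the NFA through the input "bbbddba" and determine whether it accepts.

Answer: ACCEPT

Trace:
start: ε-closure({0}) = {0,1,2}
'b' @ 1: {1,2,3,4,5,6}  (accept∈set)
'b' @ 2: {1,2,3,4,5,6,7}  (accept∈set)
'b' @ 3: {1,2,3,4,5,6,7}  (accept∈set)
'd' @ 4: {1,2,5,6,7}  (accept∈set)
'd' @ 5: {1,2,5,6,7}  (accept∈set)
'b' @ 6: {1,2,3,4,5,6,7}  (accept∈set)
'a' @ 7: {1,2,3,4,5,6}  (accept∈set)
end set {1,2,3,4,5,6} — state 1 in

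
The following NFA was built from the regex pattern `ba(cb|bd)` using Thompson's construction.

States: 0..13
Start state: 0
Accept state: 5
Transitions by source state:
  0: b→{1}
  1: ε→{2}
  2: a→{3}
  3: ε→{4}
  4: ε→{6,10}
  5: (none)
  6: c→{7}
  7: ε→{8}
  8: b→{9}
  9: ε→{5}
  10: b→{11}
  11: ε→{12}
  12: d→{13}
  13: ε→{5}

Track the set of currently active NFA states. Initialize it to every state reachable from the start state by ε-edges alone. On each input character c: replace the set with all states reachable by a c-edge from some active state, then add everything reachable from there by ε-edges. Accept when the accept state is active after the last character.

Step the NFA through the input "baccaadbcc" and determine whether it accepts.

start: ε-closure({0}) = {0}
'b' @ 1: {1,2}
'a' @ 2: {3,4,6,10}
'c' @ 3: {7,8}
'c' @ 4: {}  — state set empty
rest 'aadbcc' ignored (set empty)
after full input: {}  (accept=5 not in)

Answer: REJECT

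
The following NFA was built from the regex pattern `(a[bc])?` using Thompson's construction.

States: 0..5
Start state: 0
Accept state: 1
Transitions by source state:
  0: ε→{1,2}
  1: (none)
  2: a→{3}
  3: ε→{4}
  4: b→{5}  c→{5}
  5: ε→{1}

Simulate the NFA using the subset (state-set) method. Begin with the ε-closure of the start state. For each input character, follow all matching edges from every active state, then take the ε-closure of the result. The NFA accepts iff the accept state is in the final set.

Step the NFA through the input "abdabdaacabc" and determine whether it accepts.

Answer: REJECT

Steps:
start: ε-closure({0}) = {0,1,2}
'a' @ 1: {3,4}
'b' @ 2: {1,5}  [accepting]
'd' @ 3: {}  — no active states
rest 'abdaacabc' ignored (set empty)
after full input: {}  (accept=1 not in)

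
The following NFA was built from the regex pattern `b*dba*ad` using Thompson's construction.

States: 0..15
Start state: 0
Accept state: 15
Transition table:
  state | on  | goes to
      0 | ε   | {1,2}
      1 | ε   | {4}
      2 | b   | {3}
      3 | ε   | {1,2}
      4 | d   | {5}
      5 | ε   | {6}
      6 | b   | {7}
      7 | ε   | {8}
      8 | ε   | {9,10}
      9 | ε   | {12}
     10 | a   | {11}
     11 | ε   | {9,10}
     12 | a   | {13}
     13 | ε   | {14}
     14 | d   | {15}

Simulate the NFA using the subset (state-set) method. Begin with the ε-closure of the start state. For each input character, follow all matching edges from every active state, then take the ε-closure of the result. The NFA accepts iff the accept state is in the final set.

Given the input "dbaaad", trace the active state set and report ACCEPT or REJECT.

initial (ε-close {0}): {0,1,2,4}
'd' @ 1: {5,6}
'b' @ 2: {7,8,9,10,12}
'a' @ 3: {9,10,11,12,13,14}
'a' @ 4: {9,10,11,12,13,14}
'a' @ 5: {9,10,11,12,13,14}
'd' @ 6: {15}  (accept∈set)
final: {15}; accept 15 in set

Answer: ACCEPT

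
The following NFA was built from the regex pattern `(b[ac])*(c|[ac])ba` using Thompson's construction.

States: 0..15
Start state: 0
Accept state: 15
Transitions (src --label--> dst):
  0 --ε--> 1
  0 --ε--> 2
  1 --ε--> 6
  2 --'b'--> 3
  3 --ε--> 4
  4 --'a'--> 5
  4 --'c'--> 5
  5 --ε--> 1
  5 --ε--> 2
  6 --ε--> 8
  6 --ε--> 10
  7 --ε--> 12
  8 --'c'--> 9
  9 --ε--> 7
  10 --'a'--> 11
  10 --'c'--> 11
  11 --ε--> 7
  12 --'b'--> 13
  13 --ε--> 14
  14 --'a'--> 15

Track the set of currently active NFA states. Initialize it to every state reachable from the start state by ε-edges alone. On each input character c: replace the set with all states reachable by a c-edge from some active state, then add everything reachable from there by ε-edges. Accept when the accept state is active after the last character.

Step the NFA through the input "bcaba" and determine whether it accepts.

start: ε-closure({0}) = {0,1,2,6,8,10}
'b' @ 1: {3,4}
'c' @ 2: {1,2,5,6,8,10}
'a' @ 3: {7,11,12}
'b' @ 4: {13,14}
'a' @ 5: {15}  ✓accept
after full input: {15}  (accept=15 in)

Answer: ACCEPT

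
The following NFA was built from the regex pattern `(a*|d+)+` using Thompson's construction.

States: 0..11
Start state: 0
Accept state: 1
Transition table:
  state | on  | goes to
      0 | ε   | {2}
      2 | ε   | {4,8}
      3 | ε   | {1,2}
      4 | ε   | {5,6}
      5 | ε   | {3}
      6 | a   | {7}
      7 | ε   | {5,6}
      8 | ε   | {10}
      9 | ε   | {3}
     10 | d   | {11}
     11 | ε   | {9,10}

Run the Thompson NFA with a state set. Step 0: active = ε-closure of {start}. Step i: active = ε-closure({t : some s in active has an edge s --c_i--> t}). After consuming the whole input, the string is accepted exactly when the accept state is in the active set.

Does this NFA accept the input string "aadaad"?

Answer: ACCEPT

Steps:
start: ε-closure({0}) = {0,1,2,3,4,5,6,8,10}
'a' @ 1: {1,2,3,4,5,6,7,8,10}  [accepting]
'a' @ 2: {1,2,3,4,5,6,7,8,10}  [accepting]
'd' @ 3: {1,2,3,4,5,6,8,9,10,11}  [accepting]
'a' @ 4: {1,2,3,4,5,6,7,8,10}  [accepting]
'a' @ 5: {1,2,3,4,5,6,7,8,10}  [accepting]
'd' @ 6: {1,2,3,4,5,6,8,9,10,11}  [accepting]
final: {1,2,3,4,5,6,8,9,10,11}; accept 1 in set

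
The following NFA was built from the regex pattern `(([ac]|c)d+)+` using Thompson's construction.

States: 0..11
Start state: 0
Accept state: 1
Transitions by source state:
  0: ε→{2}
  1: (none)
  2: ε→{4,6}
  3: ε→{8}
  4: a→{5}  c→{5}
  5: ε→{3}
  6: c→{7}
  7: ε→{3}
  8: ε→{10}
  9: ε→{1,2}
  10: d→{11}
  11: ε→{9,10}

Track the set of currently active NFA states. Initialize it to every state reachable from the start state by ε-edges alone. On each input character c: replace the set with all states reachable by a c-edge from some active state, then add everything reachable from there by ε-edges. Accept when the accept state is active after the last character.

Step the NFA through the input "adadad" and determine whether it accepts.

initial (ε-close {0}): {0,2,4,6}
'a' @ 1: {3,5,8,10}
'd' @ 2: {1,2,4,6,9,10,11}  ✓accept
'a' @ 3: {3,5,8,10}
'd' @ 4: {1,2,4,6,9,10,11}  ✓accept
'a' @ 5: {3,5,8,10}
'd' @ 6: {1,2,4,6,9,10,11}  ✓accept
end set {1,2,4,6,9,10,11} — state 1 in

Answer: ACCEPT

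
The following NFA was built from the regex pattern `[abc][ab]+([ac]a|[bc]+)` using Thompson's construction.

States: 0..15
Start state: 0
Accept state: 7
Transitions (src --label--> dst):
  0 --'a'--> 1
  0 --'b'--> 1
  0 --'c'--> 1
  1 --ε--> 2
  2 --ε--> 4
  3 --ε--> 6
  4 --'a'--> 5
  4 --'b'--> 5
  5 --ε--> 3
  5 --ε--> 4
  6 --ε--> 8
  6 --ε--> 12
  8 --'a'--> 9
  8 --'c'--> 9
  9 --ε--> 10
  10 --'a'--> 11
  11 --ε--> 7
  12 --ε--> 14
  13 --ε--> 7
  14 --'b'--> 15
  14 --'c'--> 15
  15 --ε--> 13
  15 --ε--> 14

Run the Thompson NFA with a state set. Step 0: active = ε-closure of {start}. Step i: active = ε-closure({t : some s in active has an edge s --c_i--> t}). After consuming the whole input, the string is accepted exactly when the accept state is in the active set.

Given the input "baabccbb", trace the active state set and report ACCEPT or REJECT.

Answer: ACCEPT

Steps:
initial (ε-close {0}): {0}
'b' @ 1: {1,2,4}
'a' @ 2: {3,4,5,6,8,12,14}
'a' @ 3: {3,4,5,6,8,9,10,12,14}
'b' @ 4: {3,4,5,6,7,8,12,13,14,15}  (accept∈set)
'c' @ 5: {7,9,10,13,14,15}  (accept∈set)
'c' @ 6: {7,13,14,15}  (accept∈set)
'b' @ 7: {7,13,14,15}  (accept∈set)
'b' @ 8: {7,13,14,15}  (accept∈set)
end set {7,13,14,15} — state 7 in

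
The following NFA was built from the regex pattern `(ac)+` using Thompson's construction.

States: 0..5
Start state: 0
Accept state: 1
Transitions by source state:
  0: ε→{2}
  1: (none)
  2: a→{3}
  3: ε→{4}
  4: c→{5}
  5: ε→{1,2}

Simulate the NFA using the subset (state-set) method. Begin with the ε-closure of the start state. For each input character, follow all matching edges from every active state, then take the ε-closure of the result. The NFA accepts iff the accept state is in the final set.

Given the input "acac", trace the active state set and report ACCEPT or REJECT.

Answer: ACCEPT

Steps:
start: ε-closure({0}) = {0,2}
'a' @ 1: {3,4}
'c' @ 2: {1,2,5}  [accepting]
'a' @ 3: {3,4}
'c' @ 4: {1,2,5}  [accepting]
end set {1,2,5} — state 1 in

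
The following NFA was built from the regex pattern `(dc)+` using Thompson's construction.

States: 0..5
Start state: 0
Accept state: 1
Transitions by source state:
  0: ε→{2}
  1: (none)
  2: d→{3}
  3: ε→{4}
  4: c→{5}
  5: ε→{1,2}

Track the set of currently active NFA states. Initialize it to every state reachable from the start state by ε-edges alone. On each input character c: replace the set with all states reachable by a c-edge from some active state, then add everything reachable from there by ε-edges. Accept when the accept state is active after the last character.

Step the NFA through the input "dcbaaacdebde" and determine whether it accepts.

Answer: REJECT

Trace:
S₀ = ε-closure({0}) = {0,2}
'd' @ 1: {3,4}
'c' @ 2: {1,2,5}  [accepting]
'b' @ 3: {}  — state set empty
rest 'aaacdebde' ignored (set empty)
after full input: {}  (accept=1 not in)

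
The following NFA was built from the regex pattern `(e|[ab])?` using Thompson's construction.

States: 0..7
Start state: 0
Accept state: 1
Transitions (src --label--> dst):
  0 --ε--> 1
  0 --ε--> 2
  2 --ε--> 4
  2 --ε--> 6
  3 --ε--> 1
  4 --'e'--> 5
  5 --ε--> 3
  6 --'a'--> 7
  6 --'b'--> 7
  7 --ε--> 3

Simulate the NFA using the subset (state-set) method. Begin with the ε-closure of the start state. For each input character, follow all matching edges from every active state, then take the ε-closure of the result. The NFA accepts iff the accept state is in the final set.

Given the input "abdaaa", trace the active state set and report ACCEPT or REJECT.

Answer: REJECT

Steps:
S₀ = ε-closure({0}) = {0,1,2,4,6}
'a' @ 1: {1,3,7}  ✓accept
'b' @ 2: {}  — no active states
rest 'daaa' ignored (set empty)
after full input: {}  (accept=1 not in)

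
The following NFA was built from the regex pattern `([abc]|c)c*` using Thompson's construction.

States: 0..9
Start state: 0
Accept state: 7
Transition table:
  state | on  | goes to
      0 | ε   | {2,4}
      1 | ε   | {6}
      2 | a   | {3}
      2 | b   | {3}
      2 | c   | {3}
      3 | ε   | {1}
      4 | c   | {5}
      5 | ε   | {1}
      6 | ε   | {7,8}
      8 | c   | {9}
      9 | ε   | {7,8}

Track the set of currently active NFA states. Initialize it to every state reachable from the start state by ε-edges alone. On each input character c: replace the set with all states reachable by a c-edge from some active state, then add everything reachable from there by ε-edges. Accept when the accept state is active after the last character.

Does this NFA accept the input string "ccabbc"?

S₀ = ε-closure({0}) = {0,2,4}
'c' @ 1: {1,3,5,6,7,8}  [accepting]
'c' @ 2: {7,8,9}  [accepting]
'a' @ 3: {}  — no active states
rest 'bbc' ignored (set empty)
end set {} — state 7 not in

Answer: REJECT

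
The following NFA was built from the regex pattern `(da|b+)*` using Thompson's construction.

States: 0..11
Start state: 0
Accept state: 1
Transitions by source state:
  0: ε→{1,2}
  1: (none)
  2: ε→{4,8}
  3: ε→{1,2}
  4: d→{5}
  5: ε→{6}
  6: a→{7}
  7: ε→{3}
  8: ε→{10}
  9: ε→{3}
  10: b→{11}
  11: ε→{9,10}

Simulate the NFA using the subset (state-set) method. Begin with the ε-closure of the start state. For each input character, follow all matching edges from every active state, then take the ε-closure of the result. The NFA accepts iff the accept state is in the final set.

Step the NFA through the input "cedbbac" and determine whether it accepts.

S₀ = ε-closure({0}) = {0,1,2,4,8,10}
'c' @ 1: {}  — dead — no transitions
rest 'edbbac' ignored (set empty)
after full input: {}  (accept=1 not in)

Answer: REJECT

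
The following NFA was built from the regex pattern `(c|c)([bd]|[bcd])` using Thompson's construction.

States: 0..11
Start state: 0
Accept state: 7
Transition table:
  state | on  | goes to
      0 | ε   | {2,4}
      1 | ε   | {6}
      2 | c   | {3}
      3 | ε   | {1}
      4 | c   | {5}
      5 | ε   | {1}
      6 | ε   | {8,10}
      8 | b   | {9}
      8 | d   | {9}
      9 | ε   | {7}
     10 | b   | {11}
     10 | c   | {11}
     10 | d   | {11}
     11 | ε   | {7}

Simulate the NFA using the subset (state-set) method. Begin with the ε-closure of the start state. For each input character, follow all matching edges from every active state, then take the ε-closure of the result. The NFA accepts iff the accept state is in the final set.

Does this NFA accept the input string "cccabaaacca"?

Answer: REJECT

Trace:
start: ε-closure({0}) = {0,2,4}
'c' @ 1: {1,3,5,6,8,10}
'c' @ 2: {7,11}  (accept∈set)
'c' @ 3: {}  — state set empty
rest 'abaaacca' ignored (set empty)
after full input: {}  (accept=7 not in)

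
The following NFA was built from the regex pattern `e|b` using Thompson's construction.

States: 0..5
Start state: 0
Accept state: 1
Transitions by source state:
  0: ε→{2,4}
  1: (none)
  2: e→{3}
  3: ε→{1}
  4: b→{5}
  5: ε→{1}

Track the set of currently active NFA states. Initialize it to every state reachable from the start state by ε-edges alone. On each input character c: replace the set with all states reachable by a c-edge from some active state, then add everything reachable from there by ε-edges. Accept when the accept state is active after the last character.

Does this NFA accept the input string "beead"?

initial (ε-close {0}): {0,2,4}
'b' @ 1: {1,5}  (accept∈set)
'e' @ 2: {}  — state set empty
rest 'ead' ignored (set empty)
after full input: {}  (accept=1 not in)

Answer: REJECT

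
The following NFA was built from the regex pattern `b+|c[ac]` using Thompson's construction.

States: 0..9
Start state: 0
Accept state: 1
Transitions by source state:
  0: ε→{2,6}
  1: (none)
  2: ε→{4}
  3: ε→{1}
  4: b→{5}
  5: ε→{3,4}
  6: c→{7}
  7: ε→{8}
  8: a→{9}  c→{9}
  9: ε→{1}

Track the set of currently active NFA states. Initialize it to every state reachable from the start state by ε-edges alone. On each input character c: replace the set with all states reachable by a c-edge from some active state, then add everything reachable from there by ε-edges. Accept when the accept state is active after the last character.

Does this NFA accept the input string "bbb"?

Answer: ACCEPT

Trace:
start: ε-closure({0}) = {0,2,4,6}
'b' @ 1: {1,3,4,5}  [accepting]
'b' @ 2: {1,3,4,5}  [accepting]
'b' @ 3: {1,3,4,5}  [accepting]
end set {1,3,4,5} — state 1 in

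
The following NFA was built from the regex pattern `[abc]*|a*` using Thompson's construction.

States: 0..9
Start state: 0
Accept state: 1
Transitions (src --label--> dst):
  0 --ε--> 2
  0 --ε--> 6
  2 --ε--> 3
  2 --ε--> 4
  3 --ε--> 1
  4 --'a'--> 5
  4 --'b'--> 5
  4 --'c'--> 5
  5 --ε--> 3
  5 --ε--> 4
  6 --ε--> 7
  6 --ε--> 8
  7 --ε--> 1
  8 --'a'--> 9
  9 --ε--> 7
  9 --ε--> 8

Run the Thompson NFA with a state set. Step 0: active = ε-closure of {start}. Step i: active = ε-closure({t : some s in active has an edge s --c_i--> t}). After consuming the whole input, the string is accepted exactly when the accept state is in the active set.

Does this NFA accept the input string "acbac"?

Answer: ACCEPT

Derivation:
initial (ε-close {0}): {0,1,2,3,4,6,7,8}
'a' @ 1: {1,3,4,5,7,8,9}  [accepting]
'c' @ 2: {1,3,4,5}  [accepting]
'b' @ 3: {1,3,4,5}  [accepting]
'a' @ 4: {1,3,4,5}  [accepting]
'c' @ 5: {1,3,4,5}  [accepting]
final: {1,3,4,5}; accept 1 in set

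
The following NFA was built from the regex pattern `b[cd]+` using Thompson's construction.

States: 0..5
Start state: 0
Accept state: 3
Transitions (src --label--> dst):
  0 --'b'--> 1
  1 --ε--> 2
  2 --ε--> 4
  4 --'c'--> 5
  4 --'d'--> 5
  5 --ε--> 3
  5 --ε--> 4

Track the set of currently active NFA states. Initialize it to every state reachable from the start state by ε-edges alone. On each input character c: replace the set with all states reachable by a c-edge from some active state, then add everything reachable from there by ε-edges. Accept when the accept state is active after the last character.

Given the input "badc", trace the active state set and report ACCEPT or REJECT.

Answer: REJECT

Derivation:
S₀ = ε-closure({0}) = {0}
'b' @ 1: {1,2,4}
'a' @ 2: {}  — dead — no transitions
rest 'dc' ignored (set empty)
final: {}; accept 3 not in set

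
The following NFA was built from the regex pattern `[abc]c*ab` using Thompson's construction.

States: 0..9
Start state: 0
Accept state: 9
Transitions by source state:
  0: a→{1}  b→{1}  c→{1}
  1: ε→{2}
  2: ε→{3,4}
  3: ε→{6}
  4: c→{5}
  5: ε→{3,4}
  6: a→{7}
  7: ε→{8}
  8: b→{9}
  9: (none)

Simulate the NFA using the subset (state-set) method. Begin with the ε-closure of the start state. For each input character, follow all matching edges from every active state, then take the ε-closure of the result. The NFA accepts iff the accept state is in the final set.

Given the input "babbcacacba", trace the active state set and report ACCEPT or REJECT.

Answer: REJECT

Derivation:
start: ε-closure({0}) = {0}
'b' @ 1: {1,2,3,4,6}
'a' @ 2: {7,8}
'b' @ 3: {9}  (accept∈set)
'b' @ 4: {}  — state set empty
rest 'cacacba' ignored (set empty)
after full input: {}  (accept=9 not in)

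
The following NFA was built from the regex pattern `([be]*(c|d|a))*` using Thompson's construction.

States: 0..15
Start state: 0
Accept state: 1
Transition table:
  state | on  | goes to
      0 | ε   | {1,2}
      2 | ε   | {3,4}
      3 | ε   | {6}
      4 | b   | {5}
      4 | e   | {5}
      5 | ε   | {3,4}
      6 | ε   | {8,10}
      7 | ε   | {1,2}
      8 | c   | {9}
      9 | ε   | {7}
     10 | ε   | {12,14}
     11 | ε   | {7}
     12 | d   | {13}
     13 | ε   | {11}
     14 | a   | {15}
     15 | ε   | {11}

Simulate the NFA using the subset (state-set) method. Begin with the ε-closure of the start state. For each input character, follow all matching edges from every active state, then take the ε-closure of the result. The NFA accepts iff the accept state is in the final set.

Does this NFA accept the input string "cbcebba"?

start: ε-closure({0}) = {0,1,2,3,4,6,8,10,12,14}
'c' @ 1: {1,2,3,4,6,7,8,9,10,12,14}  (accept∈set)
'b' @ 2: {3,4,5,6,8,10,12,14}
'c' @ 3: {1,2,3,4,6,7,8,9,10,12,14}  (accept∈set)
'e' @ 4: {3,4,5,6,8,10,12,14}
'b' @ 5: {3,4,5,6,8,10,12,14}
'b' @ 6: {3,4,5,6,8,10,12,14}
'a' @ 7: {1,2,3,4,6,7,8,10,11,12,14,15}  (accept∈set)
end set {1,2,3,4,6,7,8,10,11,12,14,15} — state 1 in

Answer: ACCEPT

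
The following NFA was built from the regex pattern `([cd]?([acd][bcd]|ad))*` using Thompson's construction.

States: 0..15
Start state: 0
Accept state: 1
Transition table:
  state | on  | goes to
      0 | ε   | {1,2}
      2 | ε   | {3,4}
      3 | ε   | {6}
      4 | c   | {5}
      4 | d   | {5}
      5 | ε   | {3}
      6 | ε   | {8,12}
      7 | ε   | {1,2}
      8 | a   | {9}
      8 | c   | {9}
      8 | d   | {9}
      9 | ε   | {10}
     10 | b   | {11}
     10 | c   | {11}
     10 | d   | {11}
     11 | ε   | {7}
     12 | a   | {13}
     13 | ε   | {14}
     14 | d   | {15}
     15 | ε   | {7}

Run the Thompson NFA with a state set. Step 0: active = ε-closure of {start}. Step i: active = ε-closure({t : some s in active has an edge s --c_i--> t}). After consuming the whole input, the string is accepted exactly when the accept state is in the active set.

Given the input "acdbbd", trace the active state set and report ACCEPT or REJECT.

Answer: REJECT

Steps:
initial (ε-close {0}): {0,1,2,3,4,6,8,12}
'a' @ 1: {9,10,13,14}
'c' @ 2: {1,2,3,4,6,7,8,11,12}  [accepting]
'd' @ 3: {3,5,6,8,9,10,12}
'b' @ 4: {1,2,3,4,6,7,8,11,12}  [accepting]
'b' @ 5: {}  — no active states
rest 'd' ignored (set empty)
after full input: {}  (accept=1 not in)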